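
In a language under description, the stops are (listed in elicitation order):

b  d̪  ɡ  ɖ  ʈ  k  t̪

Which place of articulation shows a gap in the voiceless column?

bilabial

place of articulation  voiceless  voiced  
bilabial          —         b       
dental            t̪        d̪      
retroflex         ʈ         ɖ       
velar             k         ɡ       
Every place of articulation has a voiceless member except bilabial, where /p/ would be expected.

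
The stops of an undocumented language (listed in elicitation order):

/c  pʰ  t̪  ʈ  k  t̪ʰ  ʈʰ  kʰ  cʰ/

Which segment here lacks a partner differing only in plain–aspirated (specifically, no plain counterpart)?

Dental: /t̪/ ~ /t̪ʰ/
Retroflex: /ʈ/ ~ /ʈʰ/
Palatal: /c/ ~ /cʰ/
Velar: /k/ ~ /kʰ/
Bilabial: only /pʰ/ (aspirated); no plain partner.
So /pʰ/ is the unpaired segment.

/pʰ/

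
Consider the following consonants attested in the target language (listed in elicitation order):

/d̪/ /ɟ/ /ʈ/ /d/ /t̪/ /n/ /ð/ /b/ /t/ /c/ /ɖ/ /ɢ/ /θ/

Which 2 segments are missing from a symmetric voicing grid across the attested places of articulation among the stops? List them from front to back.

/p/, /q/

bilabial: voiceless —, voiced /b/.
dental: voiceless /t̪/, voiced /d̪/.
alveolar: voiceless /t/, voiced /d/.
retroflex: voiceless /ʈ/, voiced /ɖ/.
palatal: voiceless /c/, voiced /ɟ/.
uvular: voiceless —, voiced /ɢ/.
Gaps, from front to back: bilabial lacks voiceless (/p/); uvular lacks voiceless (/q/).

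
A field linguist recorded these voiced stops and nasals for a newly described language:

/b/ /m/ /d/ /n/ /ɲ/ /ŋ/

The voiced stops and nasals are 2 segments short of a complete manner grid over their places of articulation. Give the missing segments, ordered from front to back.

/ɟ/, /ɡ/

place of articulation  oral stop  nasal   
bilabial          b         m       
alveolar          d         n       
palatal           —         ɲ       
velar             —         ŋ       
Gaps, from front to back: palatal lacks oral stop (/ɟ/); velar lacks oral stop (/ɡ/).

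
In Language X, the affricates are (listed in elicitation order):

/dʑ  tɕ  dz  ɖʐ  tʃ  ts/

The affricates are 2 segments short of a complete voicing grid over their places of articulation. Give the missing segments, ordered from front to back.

alveolar: voiceless /ts/, voiced /dz/.
postalveolar: voiceless /tʃ/, voiced —.
retroflex: voiceless —, voiced /ɖʐ/.
alveolo-palatal: voiceless /tɕ/, voiced /dʑ/.
Gaps, from front to back: postalveolar lacks voiced (/dʒ/); retroflex lacks voiceless (/ʈʂ/).

/dʒ/, /ʈʂ/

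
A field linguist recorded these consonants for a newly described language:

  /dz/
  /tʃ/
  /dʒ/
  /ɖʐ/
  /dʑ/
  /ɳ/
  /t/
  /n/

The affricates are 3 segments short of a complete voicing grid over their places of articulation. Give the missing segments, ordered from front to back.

place of articulation  voiceless  voiced  
alveolar          —         dz      
postalveolar      tʃ        dʒ      
retroflex         —         ɖʐ      
alveolo-palatal   —         dʑ      
Gaps, from front to back: alveolar lacks voiceless (/ts/); retroflex lacks voiceless (/ʈʂ/); alveolo-palatal lacks voiceless (/tɕ/).

/ts/, /ʈʂ/, /tɕ/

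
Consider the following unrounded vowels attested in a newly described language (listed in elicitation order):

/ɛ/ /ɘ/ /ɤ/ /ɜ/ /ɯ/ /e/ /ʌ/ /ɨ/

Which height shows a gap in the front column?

high: front —, central /ɨ/, back /ɯ/.
high-mid: front /e/, central /ɘ/, back /ɤ/.
low-mid: front /ɛ/, central /ɜ/, back /ʌ/.
Every height has a front member except high, where /i/ would be expected.

high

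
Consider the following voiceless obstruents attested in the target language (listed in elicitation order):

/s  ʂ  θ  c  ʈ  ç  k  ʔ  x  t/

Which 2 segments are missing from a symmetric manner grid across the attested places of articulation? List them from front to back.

/t̪/, /h/

place of articulation  stop      fricative
dental            —         θ       
alveolar          t         s       
retroflex         ʈ         ʂ       
palatal           c         ç       
velar             k         x       
glottal           ʔ         —       
Gaps, from front to back: dental lacks stop (/t̪/); glottal lacks fricative (/h/).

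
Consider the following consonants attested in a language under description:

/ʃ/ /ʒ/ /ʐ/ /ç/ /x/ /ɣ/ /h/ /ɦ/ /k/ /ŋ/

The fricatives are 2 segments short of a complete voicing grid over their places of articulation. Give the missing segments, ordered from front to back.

place of articulation  voiceless  voiced  
postalveolar      ʃ         ʒ       
retroflex         —         ʐ       
palatal           ç         —       
velar             x         ɣ       
glottal           h         ɦ       
Gaps, from front to back: retroflex lacks voiceless (/ʂ/); palatal lacks voiced (/ʝ/).

/ʂ/, /ʝ/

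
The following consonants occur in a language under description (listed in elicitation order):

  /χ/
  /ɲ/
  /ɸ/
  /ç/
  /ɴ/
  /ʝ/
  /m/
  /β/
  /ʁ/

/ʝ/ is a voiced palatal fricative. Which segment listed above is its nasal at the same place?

The nasal at the same place is a palatal nasal — in this inventory, /ɲ/.

/ɲ/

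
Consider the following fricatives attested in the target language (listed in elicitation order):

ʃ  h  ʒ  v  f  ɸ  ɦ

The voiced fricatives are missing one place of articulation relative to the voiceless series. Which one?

bilabial

bilabial: voiceless /ɸ/, voiced —.
labiodental: voiceless /f/, voiced /v/.
postalveolar: voiceless /ʃ/, voiced /ʒ/.
glottal: voiceless /h/, voiced /ɦ/.
Every place of articulation has a voiced member except bilabial, where /β/ would be expected.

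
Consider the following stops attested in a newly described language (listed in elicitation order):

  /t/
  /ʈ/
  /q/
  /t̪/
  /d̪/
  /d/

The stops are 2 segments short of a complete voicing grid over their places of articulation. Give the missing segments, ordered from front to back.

/ɖ/, /ɢ/

Voiceless: /t̪/ (dental), /t/ (alveolar), /ʈ/ (retroflex), /q/ (uvular).
Voiced: /d̪/ (dental), /d/ (alveolar).
Gaps, from front to back: retroflex lacks voiced (/ɖ/); uvular lacks voiced (/ɢ/).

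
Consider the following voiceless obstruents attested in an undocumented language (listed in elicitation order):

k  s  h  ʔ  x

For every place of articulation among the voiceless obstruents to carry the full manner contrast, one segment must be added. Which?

/t/

Stop: /k/ (velar), /ʔ/ (glottal).
Fricative: /s/ (alveolar), /x/ (velar), /h/ (glottal).
The alveolar row has no stop member, so the gap is the alveolar stop /t/.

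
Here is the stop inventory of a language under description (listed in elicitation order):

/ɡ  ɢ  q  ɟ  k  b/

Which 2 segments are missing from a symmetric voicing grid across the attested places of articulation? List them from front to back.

/p/, /c/

place of articulation  voiceless  voiced  
bilabial          —         b       
palatal           —         ɟ       
velar             k         ɡ       
uvular            q         ɢ       
Gaps, from front to back: bilabial lacks voiceless (/p/); palatal lacks voiceless (/c/).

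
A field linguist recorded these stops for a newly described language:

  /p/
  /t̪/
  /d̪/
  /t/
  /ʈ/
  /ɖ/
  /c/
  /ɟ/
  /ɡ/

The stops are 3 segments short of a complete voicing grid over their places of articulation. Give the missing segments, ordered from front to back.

/b/, /d/, /k/

Voiceless: /p/ (bilabial), /t̪/ (dental), /t/ (alveolar), /ʈ/ (retroflex), /c/ (palatal).
Voiced: /d̪/ (dental), /ɖ/ (retroflex), /ɟ/ (palatal), /ɡ/ (velar).
Gaps, from front to back: bilabial lacks voiced (/b/); alveolar lacks voiced (/d/); velar lacks voiceless (/k/).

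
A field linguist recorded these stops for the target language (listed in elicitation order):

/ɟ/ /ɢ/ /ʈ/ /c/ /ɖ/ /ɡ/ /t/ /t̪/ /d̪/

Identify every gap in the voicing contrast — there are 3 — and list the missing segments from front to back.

/d/, /k/, /q/

Voiceless: /t̪/ (dental), /t/ (alveolar), /ʈ/ (retroflex), /c/ (palatal).
Voiced: /d̪/ (dental), /ɖ/ (retroflex), /ɟ/ (palatal), /ɡ/ (velar), /ɢ/ (uvular).
Gaps, from front to back: alveolar lacks voiced (/d/); velar lacks voiceless (/k/); uvular lacks voiceless (/q/).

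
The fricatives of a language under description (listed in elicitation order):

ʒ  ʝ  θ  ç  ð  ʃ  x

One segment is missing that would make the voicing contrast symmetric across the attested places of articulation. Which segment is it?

/ɣ/

place of articulation  voiceless  voiced  
dental            θ         ð       
postalveolar      ʃ         ʒ       
palatal           ç         ʝ       
velar             x         —       
The velar row has no voiced member, so the gap is the voiced velar fricative /ɣ/.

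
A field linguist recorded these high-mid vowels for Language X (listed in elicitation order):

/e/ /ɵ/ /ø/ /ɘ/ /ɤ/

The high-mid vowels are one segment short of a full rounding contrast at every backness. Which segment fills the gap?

backness          unrounded  rounded 
front             e         ø       
central           ɘ         ɵ       
back              ɤ         —       
The back row has no rounded member, so the gap is the back rounded vowel /o/.

/o/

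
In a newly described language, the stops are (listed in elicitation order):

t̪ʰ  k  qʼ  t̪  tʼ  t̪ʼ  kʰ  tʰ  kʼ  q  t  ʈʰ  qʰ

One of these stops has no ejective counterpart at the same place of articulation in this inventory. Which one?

/ʈʰ/

Dental: /t̪/ ~ /t̪ʰ/ ~ /t̪ʼ/
Alveolar: /t/ ~ /tʰ/ ~ /tʼ/
Velar: /k/ ~ /kʰ/ ~ /kʼ/
Uvular: /q/ ~ /qʰ/ ~ /qʼ/
Retroflex: only /ʈʰ/ (aspirated); no ejective partner.
So /ʈʰ/ is the unpaired segment.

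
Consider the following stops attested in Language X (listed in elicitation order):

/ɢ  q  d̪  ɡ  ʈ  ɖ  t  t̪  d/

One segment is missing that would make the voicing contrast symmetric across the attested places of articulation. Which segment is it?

/k/

dental: voiceless /t̪/, voiced /d̪/.
alveolar: voiceless /t/, voiced /d/.
retroflex: voiceless /ʈ/, voiced /ɖ/.
velar: voiceless —, voiced /ɡ/.
uvular: voiceless /q/, voiced /ɢ/.
The velar row has no voiceless member, so the gap is the voiceless velar stop /k/.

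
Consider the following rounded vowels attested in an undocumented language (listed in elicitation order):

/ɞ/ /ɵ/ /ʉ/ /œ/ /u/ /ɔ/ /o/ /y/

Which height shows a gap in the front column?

high: front /y/, central /ʉ/, back /u/.
high-mid: front —, central /ɵ/, back /o/.
low-mid: front /œ/, central /ɞ/, back /ɔ/.
Every height has a front member except high-mid, where /ø/ would be expected.

high-mid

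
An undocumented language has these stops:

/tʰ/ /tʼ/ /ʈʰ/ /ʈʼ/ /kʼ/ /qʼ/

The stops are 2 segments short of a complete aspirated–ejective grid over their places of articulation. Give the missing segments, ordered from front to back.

/kʰ/, /qʰ/

place of articulation  aspirated  ejective
alveolar          tʰ        tʼ      
retroflex         ʈʰ        ʈʼ      
velar             —         kʼ      
uvular            —         qʼ      
Gaps, from front to back: velar lacks aspirated (/kʰ/); uvular lacks aspirated (/qʰ/).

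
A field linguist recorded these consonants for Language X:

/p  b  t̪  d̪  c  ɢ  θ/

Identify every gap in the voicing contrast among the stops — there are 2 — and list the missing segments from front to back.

/ɟ/, /q/

bilabial: voiceless /p/, voiced /b/.
dental: voiceless /t̪/, voiced /d̪/.
palatal: voiceless /c/, voiced —.
uvular: voiceless —, voiced /ɢ/.
Gaps, from front to back: palatal lacks voiced (/ɟ/); uvular lacks voiceless (/q/).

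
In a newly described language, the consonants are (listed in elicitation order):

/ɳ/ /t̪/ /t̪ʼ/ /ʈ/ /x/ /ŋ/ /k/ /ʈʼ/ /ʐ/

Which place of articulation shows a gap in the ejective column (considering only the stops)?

velar

dental: plain /t̪/, ejective /t̪ʼ/.
retroflex: plain /ʈ/, ejective /ʈʼ/.
velar: plain /k/, ejective —.
Every place of articulation has an ejective member except velar, where /kʼ/ would be expected.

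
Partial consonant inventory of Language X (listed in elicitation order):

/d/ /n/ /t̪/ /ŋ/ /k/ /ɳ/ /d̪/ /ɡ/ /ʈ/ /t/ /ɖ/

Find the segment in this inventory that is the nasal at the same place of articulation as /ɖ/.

/ɳ/

/ɖ/ is a voiced retroflex stop.
The nasal at the same place is a retroflex nasal — in this inventory, /ɳ/.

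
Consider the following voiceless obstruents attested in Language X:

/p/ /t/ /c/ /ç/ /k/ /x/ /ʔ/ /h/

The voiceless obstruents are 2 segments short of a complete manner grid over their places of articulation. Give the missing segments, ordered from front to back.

Stop: /p/ (bilabial), /t/ (alveolar), /c/ (palatal), /k/ (velar), /ʔ/ (glottal).
Fricative: /ç/ (palatal), /x/ (velar), /h/ (glottal).
Gaps, from front to back: bilabial lacks fricative (/ɸ/); alveolar lacks fricative (/s/).

/ɸ/, /s/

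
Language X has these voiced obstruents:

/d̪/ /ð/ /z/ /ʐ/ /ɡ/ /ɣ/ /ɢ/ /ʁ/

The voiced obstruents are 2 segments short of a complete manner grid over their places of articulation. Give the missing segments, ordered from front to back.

/d/, /ɖ/

place of articulation  stop      fricative
dental            d̪        ð       
alveolar          —         z       
retroflex         —         ʐ       
velar             ɡ         ɣ       
uvular            ɢ         ʁ       
Gaps, from front to back: alveolar lacks stop (/d/); retroflex lacks stop (/ɖ/).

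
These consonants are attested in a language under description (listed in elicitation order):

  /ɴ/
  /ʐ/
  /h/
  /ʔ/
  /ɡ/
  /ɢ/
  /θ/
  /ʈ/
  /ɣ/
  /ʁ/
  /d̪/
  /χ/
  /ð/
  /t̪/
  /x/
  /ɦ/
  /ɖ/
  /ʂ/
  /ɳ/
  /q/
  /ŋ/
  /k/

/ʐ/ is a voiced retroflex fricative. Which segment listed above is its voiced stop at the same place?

/ɖ/

The voiced stop at the same place is a voiced retroflex stop — in this inventory, /ɖ/.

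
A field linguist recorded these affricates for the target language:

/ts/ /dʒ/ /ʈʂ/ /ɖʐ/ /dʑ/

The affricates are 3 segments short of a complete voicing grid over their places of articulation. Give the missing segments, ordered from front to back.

/dz/, /tʃ/, /tɕ/

alveolar: voiceless /ts/, voiced —.
postalveolar: voiceless —, voiced /dʒ/.
retroflex: voiceless /ʈʂ/, voiced /ɖʐ/.
alveolo-palatal: voiceless —, voiced /dʑ/.
Gaps, from front to back: alveolar lacks voiced (/dz/); postalveolar lacks voiceless (/tʃ/); alveolo-palatal lacks voiceless (/tɕ/).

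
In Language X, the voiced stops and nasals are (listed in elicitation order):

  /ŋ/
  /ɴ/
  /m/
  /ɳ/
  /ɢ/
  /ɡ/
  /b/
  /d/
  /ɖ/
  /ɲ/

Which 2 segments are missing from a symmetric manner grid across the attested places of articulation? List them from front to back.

/n/, /ɟ/

Oral stop: /b/ (bilabial), /d/ (alveolar), /ɖ/ (retroflex), /ɡ/ (velar), /ɢ/ (uvular).
Nasal: /m/ (bilabial), /ɳ/ (retroflex), /ɲ/ (palatal), /ŋ/ (velar), /ɴ/ (uvular).
Gaps, from front to back: alveolar lacks nasal (/n/); palatal lacks oral stop (/ɟ/).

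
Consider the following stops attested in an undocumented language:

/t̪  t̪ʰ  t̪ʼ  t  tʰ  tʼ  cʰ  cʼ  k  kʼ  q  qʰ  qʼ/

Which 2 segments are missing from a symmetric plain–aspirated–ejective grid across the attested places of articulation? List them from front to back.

place of articulation  plain     aspirated  ejective
dental            t̪        t̪ʰ       t̪ʼ     
alveolar          t         tʰ        tʼ      
palatal           —         cʰ        cʼ      
velar             k         —         kʼ      
uvular            q         qʰ        qʼ      
Gaps, from front to back: palatal lacks plain (/c/); velar lacks aspirated (/kʰ/).

/c/, /kʰ/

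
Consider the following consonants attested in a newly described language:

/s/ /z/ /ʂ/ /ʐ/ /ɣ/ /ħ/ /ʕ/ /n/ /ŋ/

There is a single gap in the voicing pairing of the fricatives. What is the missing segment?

/x/

alveolar: voiceless /s/, voiced /z/.
retroflex: voiceless /ʂ/, voiced /ʐ/.
velar: voiceless —, voiced /ɣ/.
pharyngeal: voiceless /ħ/, voiced /ʕ/.
The velar row has no voiceless member, so the gap is the voiceless velar fricative /x/.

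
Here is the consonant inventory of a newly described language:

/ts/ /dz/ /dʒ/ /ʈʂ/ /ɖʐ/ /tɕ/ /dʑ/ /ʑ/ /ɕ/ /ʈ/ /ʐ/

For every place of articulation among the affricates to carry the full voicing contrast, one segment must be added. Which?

/tʃ/

alveolar: voiceless /ts/, voiced /dz/.
postalveolar: voiceless —, voiced /dʒ/.
retroflex: voiceless /ʈʂ/, voiced /ɖʐ/.
alveolo-palatal: voiceless /tɕ/, voiced /dʑ/.
The postalveolar row has no voiceless member, so the gap is the voiceless postalveolar affricate /tʃ/.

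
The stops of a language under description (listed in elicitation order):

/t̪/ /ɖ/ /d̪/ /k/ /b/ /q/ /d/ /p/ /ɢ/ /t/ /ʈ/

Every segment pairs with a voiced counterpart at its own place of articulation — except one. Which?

/k/

Bilabial: /p/ ~ /b/
Dental: /t̪/ ~ /d̪/
Alveolar: /t/ ~ /d/
Retroflex: /ʈ/ ~ /ɖ/
Uvular: /q/ ~ /ɢ/
Velar: only /k/ (voiceless); no voiced partner.
So /k/ is the unpaired segment.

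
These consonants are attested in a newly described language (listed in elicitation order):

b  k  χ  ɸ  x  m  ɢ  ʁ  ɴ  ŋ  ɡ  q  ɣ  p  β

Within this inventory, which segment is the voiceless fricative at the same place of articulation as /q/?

/χ/

/q/ is a voiceless uvular stop.
The voiceless fricative at the same place is a voiceless uvular fricative — in this inventory, /χ/.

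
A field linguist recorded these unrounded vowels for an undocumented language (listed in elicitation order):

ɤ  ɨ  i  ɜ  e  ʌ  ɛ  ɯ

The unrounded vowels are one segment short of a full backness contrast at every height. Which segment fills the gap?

Front: /i/ (high), /e/ (high-mid), /ɛ/ (low-mid).
Central: /ɨ/ (high), /ɜ/ (low-mid).
Back: /ɯ/ (high), /ɤ/ (high-mid), /ʌ/ (low-mid).
The high-mid row has no central member, so the gap is the high-mid central unrounded vowel /ɘ/.

/ɘ/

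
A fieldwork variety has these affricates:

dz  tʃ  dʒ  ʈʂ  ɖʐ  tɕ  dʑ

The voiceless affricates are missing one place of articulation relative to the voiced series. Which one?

alveolar

Voiceless: /tʃ/ (postalveolar), /ʈʂ/ (retroflex), /tɕ/ (alveolo-palatal).
Voiced: /dz/ (alveolar), /dʒ/ (postalveolar), /ɖʐ/ (retroflex), /dʑ/ (alveolo-palatal).
Every place of articulation has a voiceless member except alveolar, where /ts/ would be expected.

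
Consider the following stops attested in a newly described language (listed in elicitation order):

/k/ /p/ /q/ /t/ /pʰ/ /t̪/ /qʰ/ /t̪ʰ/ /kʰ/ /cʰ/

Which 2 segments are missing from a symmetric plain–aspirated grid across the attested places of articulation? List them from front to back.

place of articulation  plain     aspirated
bilabial          p         pʰ      
dental            t̪        t̪ʰ     
alveolar          t         —       
palatal           —         cʰ      
velar             k         kʰ      
uvular            q         qʰ      
Gaps, from front to back: alveolar lacks aspirated (/tʰ/); palatal lacks plain (/c/).

/tʰ/, /c/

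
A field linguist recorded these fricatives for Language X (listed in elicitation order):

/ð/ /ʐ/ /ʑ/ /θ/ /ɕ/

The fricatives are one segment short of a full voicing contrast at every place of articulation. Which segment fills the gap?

/ʂ/

dental: voiceless /θ/, voiced /ð/.
retroflex: voiceless —, voiced /ʐ/.
alveolo-palatal: voiceless /ɕ/, voiced /ʑ/.
The retroflex row has no voiceless member, so the gap is the voiceless retroflex fricative /ʂ/.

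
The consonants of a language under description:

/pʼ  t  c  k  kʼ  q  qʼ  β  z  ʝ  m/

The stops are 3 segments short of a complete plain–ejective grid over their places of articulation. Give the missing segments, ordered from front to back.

place of articulation  plain     ejective
bilabial          —         pʼ      
alveolar          t         —       
palatal           c         —       
velar             k         kʼ      
uvular            q         qʼ      
Gaps, from front to back: bilabial lacks plain (/p/); alveolar lacks ejective (/tʼ/); palatal lacks ejective (/cʼ/).

/p/, /tʼ/, /cʼ/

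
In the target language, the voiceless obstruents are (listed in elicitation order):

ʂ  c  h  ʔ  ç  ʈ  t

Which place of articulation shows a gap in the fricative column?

alveolar

place of articulation  stop      fricative
alveolar          t         —       
retroflex         ʈ         ʂ       
palatal           c         ç       
glottal           ʔ         h       
Every place of articulation has a fricative member except alveolar, where /s/ would be expected.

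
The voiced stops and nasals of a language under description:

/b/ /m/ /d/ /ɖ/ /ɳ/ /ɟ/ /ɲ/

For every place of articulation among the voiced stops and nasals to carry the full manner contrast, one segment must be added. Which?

place of articulation  oral stop  nasal   
bilabial          b         m       
alveolar          d         —       
retroflex         ɖ         ɳ       
palatal           ɟ         ɲ       
The alveolar row has no nasal member, so the gap is the alveolar nasal /n/.

/n/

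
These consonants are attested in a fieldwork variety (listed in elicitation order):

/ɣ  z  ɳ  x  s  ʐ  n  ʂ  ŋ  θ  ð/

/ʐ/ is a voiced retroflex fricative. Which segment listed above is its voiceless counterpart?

The voiceless counterpart is a voiceless retroflex fricative — in this inventory, /ʂ/.

/ʂ/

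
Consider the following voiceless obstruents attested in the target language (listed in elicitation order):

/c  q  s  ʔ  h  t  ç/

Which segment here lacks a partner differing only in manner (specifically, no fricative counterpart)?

Alveolar: /t/ ~ /s/
Palatal: /c/ ~ /ç/
Glottal: /ʔ/ ~ /h/
Uvular: only /q/ (stop); no fricative partner.
So /q/ is the unpaired segment.

/q/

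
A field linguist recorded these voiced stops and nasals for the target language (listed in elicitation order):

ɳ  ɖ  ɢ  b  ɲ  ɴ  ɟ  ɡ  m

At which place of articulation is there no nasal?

bilabial: oral stop /b/, nasal /m/.
retroflex: oral stop /ɖ/, nasal /ɳ/.
palatal: oral stop /ɟ/, nasal /ɲ/.
velar: oral stop /ɡ/, nasal —.
uvular: oral stop /ɢ/, nasal /ɴ/.
Every place of articulation has a nasal member except velar, where /ŋ/ would be expected.

velar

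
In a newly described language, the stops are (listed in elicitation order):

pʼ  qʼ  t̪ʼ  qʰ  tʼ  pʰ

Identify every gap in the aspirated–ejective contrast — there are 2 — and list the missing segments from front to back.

bilabial: aspirated /pʰ/, ejective /pʼ/.
dental: aspirated —, ejective /t̪ʼ/.
alveolar: aspirated —, ejective /tʼ/.
uvular: aspirated /qʰ/, ejective /qʼ/.
Gaps, from front to back: dental lacks aspirated (/t̪ʰ/); alveolar lacks aspirated (/tʰ/).

/t̪ʰ/, /tʰ/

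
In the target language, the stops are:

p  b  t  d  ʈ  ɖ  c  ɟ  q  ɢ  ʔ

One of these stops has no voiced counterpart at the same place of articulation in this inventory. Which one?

Bilabial: /p/ ~ /b/
Alveolar: /t/ ~ /d/
Retroflex: /ʈ/ ~ /ɖ/
Palatal: /c/ ~ /ɟ/
Uvular: /q/ ~ /ɢ/
Glottal: only /ʔ/ (voiceless); no voiced partner.
So /ʔ/ is the unpaired segment.

/ʔ/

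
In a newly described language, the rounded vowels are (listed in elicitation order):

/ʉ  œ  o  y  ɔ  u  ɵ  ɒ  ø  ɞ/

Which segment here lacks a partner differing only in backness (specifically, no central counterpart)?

High: /y/ ~ /ʉ/ ~ /u/
High-mid: /ø/ ~ /ɵ/ ~ /o/
Low-mid: /œ/ ~ /ɞ/ ~ /ɔ/
Low: only /ɒ/ (back); no central partner.
So /ɒ/ is the unpaired segment.

/ɒ/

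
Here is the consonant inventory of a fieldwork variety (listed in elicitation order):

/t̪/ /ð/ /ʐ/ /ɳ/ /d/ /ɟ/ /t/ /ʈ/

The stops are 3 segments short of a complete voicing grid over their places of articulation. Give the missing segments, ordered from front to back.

/d̪/, /ɖ/, /c/

Voiceless: /t̪/ (dental), /t/ (alveolar), /ʈ/ (retroflex).
Voiced: /d/ (alveolar), /ɟ/ (palatal).
Gaps, from front to back: dental lacks voiced (/d̪/); retroflex lacks voiced (/ɖ/); palatal lacks voiceless (/c/).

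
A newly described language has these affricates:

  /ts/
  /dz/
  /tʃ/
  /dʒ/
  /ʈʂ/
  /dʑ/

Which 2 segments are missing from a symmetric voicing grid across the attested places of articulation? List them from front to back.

Voiceless: /ts/ (alveolar), /tʃ/ (postalveolar), /ʈʂ/ (retroflex).
Voiced: /dz/ (alveolar), /dʒ/ (postalveolar), /dʑ/ (alveolo-palatal).
Gaps, from front to back: retroflex lacks voiced (/ɖʐ/); alveolo-palatal lacks voiceless (/tɕ/).

/ɖʐ/, /tɕ/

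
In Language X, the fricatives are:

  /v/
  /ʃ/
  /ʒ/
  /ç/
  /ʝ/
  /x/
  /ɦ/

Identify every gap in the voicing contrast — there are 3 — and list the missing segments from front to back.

/f/, /ɣ/, /h/

place of articulation  voiceless  voiced  
labiodental       —         v       
postalveolar      ʃ         ʒ       
palatal           ç         ʝ       
velar             x         —       
glottal           —         ɦ       
Gaps, from front to back: labiodental lacks voiceless (/f/); velar lacks voiced (/ɣ/); glottal lacks voiceless (/h/).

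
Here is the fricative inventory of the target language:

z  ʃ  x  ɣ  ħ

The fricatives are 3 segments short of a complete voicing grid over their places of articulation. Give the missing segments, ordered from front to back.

/s/, /ʒ/, /ʕ/

Voiceless: /ʃ/ (postalveolar), /x/ (velar), /ħ/ (pharyngeal).
Voiced: /z/ (alveolar), /ɣ/ (velar).
Gaps, from front to back: alveolar lacks voiceless (/s/); postalveolar lacks voiced (/ʒ/); pharyngeal lacks voiced (/ʕ/).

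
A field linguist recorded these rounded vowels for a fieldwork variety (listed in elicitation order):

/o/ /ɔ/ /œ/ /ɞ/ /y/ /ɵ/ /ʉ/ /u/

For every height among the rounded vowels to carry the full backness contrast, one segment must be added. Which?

high: front /y/, central /ʉ/, back /u/.
high-mid: front —, central /ɵ/, back /o/.
low-mid: front /œ/, central /ɞ/, back /ɔ/.
The high-mid row has no front member, so the gap is the high-mid front rounded vowel /ø/.

/ø/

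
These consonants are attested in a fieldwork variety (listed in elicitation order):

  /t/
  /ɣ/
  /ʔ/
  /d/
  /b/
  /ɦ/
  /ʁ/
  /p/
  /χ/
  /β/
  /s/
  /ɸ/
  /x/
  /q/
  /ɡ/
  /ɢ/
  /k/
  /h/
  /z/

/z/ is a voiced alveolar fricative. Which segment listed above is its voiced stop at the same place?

The voiced stop at the same place is a voiced alveolar stop — in this inventory, /d/.

/d/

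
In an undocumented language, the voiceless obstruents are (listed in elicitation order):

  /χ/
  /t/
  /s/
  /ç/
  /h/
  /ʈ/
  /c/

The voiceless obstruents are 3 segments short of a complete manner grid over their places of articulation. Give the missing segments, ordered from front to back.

/ʂ/, /q/, /ʔ/

Stop: /t/ (alveolar), /ʈ/ (retroflex), /c/ (palatal).
Fricative: /s/ (alveolar), /ç/ (palatal), /χ/ (uvular), /h/ (glottal).
Gaps, from front to back: retroflex lacks fricative (/ʂ/); uvular lacks stop (/q/); glottal lacks stop (/ʔ/).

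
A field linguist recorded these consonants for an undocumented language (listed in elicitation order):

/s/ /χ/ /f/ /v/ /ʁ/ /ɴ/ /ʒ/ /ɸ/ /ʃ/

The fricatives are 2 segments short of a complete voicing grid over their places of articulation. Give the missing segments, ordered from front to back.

place of articulation  voiceless  voiced  
bilabial          ɸ         —       
labiodental       f         v       
alveolar          s         —       
postalveolar      ʃ         ʒ       
uvular            χ         ʁ       
Gaps, from front to back: bilabial lacks voiced (/β/); alveolar lacks voiced (/z/).

/β/, /z/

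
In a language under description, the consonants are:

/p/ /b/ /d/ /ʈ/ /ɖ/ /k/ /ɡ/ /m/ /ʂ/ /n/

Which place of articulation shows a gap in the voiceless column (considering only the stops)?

Voiceless: /p/ (bilabial), /ʈ/ (retroflex), /k/ (velar).
Voiced: /b/ (bilabial), /d/ (alveolar), /ɖ/ (retroflex), /ɡ/ (velar).
Every place of articulation has a voiceless member except alveolar, where /t/ would be expected.

alveolar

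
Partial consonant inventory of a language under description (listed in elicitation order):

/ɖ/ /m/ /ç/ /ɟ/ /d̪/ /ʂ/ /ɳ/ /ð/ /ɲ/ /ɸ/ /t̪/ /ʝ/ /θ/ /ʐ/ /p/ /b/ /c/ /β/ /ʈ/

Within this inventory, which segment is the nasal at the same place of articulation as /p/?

/m/

/p/ is a voiceless bilabial stop.
The nasal at the same place is a bilabial nasal — in this inventory, /m/.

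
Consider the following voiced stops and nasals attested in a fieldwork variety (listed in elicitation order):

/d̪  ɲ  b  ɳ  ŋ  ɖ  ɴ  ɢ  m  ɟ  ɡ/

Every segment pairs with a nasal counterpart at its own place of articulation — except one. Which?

/d̪/

Bilabial: /b/ ~ /m/
Retroflex: /ɖ/ ~ /ɳ/
Palatal: /ɟ/ ~ /ɲ/
Velar: /ɡ/ ~ /ŋ/
Uvular: /ɢ/ ~ /ɴ/
Dental: only /d̪/ (oral stop); no nasal partner.
So /d̪/ is the unpaired segment.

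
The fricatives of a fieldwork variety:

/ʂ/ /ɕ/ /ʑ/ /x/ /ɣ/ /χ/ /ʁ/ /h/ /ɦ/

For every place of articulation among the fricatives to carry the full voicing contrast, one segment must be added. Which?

/ʐ/

Voiceless: /ʂ/ (retroflex), /ɕ/ (alveolo-palatal), /x/ (velar), /χ/ (uvular), /h/ (glottal).
Voiced: /ʑ/ (alveolo-palatal), /ɣ/ (velar), /ʁ/ (uvular), /ɦ/ (glottal).
The retroflex row has no voiced member, so the gap is the voiced retroflex fricative /ʐ/.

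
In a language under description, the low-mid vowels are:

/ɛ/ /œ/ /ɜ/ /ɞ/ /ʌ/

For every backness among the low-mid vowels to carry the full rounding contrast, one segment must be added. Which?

backness          unrounded  rounded 
front             ɛ         œ       
central           ɜ         ɞ       
back              ʌ         —       
The back row has no rounded member, so the gap is the back rounded vowel /ɔ/.

/ɔ/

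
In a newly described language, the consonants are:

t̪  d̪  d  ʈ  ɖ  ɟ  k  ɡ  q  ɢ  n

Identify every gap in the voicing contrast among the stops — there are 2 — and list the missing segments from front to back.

dental: voiceless /t̪/, voiced /d̪/.
alveolar: voiceless —, voiced /d/.
retroflex: voiceless /ʈ/, voiced /ɖ/.
palatal: voiceless —, voiced /ɟ/.
velar: voiceless /k/, voiced /ɡ/.
uvular: voiceless /q/, voiced /ɢ/.
Gaps, from front to back: alveolar lacks voiceless (/t/); palatal lacks voiceless (/c/).

/t/, /c/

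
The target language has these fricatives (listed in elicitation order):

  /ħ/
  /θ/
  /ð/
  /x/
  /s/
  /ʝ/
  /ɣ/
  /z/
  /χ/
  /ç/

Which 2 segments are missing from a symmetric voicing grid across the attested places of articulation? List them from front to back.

place of articulation  voiceless  voiced  
dental            θ         ð       
alveolar          s         z       
palatal           ç         ʝ       
velar             x         ɣ       
uvular            χ         —       
pharyngeal        ħ         —       
Gaps, from front to back: uvular lacks voiced (/ʁ/); pharyngeal lacks voiced (/ʕ/).

/ʁ/, /ʕ/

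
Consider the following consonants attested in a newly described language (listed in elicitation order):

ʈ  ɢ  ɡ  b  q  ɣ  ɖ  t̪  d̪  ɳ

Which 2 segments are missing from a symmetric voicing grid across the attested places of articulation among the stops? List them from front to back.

place of articulation  voiceless  voiced  
bilabial          —         b       
dental            t̪        d̪      
retroflex         ʈ         ɖ       
velar             —         ɡ       
uvular            q         ɢ       
Gaps, from front to back: bilabial lacks voiceless (/p/); velar lacks voiceless (/k/).

/p/, /k/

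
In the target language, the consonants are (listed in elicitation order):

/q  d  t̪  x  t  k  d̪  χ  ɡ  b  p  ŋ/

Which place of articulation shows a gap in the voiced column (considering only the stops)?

uvular

bilabial: voiceless /p/, voiced /b/.
dental: voiceless /t̪/, voiced /d̪/.
alveolar: voiceless /t/, voiced /d/.
velar: voiceless /k/, voiced /ɡ/.
uvular: voiceless /q/, voiced —.
Every place of articulation has a voiced member except uvular, where /ɢ/ would be expected.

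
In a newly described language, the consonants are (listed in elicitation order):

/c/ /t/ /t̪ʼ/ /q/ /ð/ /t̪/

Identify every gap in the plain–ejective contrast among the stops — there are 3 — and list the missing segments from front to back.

/tʼ/, /cʼ/, /qʼ/

Plain: /t̪/ (dental), /t/ (alveolar), /c/ (palatal), /q/ (uvular).
Ejective: /t̪ʼ/ (dental).
Gaps, from front to back: alveolar lacks ejective (/tʼ/); palatal lacks ejective (/cʼ/); uvular lacks ejective (/qʼ/).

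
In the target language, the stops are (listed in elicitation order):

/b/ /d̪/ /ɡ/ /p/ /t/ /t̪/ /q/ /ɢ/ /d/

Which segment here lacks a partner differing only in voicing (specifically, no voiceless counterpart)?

/ɡ/

Bilabial: /p/ ~ /b/
Dental: /t̪/ ~ /d̪/
Alveolar: /t/ ~ /d/
Uvular: /q/ ~ /ɢ/
Velar: only /ɡ/ (voiced); no voiceless partner.
So /ɡ/ is the unpaired segment.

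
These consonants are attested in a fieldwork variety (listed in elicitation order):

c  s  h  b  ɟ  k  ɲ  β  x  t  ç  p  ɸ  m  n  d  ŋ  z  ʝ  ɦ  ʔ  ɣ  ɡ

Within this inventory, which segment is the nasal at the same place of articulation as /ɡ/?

/ŋ/

/ɡ/ is a voiced velar stop.
The nasal at the same place is a velar nasal — in this inventory, /ŋ/.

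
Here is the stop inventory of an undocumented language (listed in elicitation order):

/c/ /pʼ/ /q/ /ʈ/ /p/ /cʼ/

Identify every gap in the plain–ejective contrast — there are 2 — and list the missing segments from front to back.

/ʈʼ/, /qʼ/

Plain: /p/ (bilabial), /ʈ/ (retroflex), /c/ (palatal), /q/ (uvular).
Ejective: /pʼ/ (bilabial), /cʼ/ (palatal).
Gaps, from front to back: retroflex lacks ejective (/ʈʼ/); uvular lacks ejective (/qʼ/).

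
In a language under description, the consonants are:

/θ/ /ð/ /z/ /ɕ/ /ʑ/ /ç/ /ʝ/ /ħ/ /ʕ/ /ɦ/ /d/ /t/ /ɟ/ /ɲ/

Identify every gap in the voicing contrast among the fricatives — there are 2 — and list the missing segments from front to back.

/s/, /h/

place of articulation  voiceless  voiced  
dental            θ         ð       
alveolar          —         z       
alveolo-palatal   ɕ         ʑ       
palatal           ç         ʝ       
pharyngeal        ħ         ʕ       
glottal           —         ɦ       
Gaps, from front to back: alveolar lacks voiceless (/s/); glottal lacks voiceless (/h/).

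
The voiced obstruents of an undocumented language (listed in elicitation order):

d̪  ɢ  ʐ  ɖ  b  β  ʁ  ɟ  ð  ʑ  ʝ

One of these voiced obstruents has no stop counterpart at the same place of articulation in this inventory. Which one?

Bilabial: /b/ ~ /β/
Dental: /d̪/ ~ /ð/
Retroflex: /ɖ/ ~ /ʐ/
Palatal: /ɟ/ ~ /ʝ/
Uvular: /ɢ/ ~ /ʁ/
Alveolo-palatal: only /ʑ/ (fricative); no stop partner.
So /ʑ/ is the unpaired segment.

/ʑ/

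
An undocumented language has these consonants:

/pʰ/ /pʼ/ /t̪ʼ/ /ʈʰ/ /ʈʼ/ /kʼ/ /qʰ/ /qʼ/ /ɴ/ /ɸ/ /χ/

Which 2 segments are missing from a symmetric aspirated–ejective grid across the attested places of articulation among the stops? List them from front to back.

/t̪ʰ/, /kʰ/

bilabial: aspirated /pʰ/, ejective /pʼ/.
dental: aspirated —, ejective /t̪ʼ/.
retroflex: aspirated /ʈʰ/, ejective /ʈʼ/.
velar: aspirated —, ejective /kʼ/.
uvular: aspirated /qʰ/, ejective /qʼ/.
Gaps, from front to back: dental lacks aspirated (/t̪ʰ/); velar lacks aspirated (/kʰ/).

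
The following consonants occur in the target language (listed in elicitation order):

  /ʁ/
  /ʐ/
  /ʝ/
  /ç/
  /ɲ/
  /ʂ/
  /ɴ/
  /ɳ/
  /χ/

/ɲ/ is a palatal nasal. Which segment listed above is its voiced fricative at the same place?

The voiced fricative at the same place is a voiced palatal fricative — in this inventory, /ʝ/.

/ʝ/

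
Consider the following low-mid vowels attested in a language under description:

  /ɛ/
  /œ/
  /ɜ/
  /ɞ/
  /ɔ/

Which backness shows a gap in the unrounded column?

front: unrounded /ɛ/, rounded /œ/.
central: unrounded /ɜ/, rounded /ɞ/.
back: unrounded —, rounded /ɔ/.
Every backness has an unrounded member except back, where /ʌ/ would be expected.

back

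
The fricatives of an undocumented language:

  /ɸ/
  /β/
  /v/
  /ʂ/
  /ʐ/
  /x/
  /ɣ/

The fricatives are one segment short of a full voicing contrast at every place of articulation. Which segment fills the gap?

Voiceless: /ɸ/ (bilabial), /ʂ/ (retroflex), /x/ (velar).
Voiced: /β/ (bilabial), /v/ (labiodental), /ʐ/ (retroflex), /ɣ/ (velar).
The labiodental row has no voiceless member, so the gap is the voiceless labiodental fricative /f/.

/f/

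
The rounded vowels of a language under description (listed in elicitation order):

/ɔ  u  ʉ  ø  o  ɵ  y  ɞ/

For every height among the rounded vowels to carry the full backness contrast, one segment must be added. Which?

/œ/

high: front /y/, central /ʉ/, back /u/.
high-mid: front /ø/, central /ɵ/, back /o/.
low-mid: front —, central /ɞ/, back /ɔ/.
The low-mid row has no front member, so the gap is the low-mid front rounded vowel /œ/.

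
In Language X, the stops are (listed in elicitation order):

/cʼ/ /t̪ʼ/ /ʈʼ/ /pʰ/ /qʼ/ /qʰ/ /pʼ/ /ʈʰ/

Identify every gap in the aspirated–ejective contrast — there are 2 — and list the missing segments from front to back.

Aspirated: /pʰ/ (bilabial), /ʈʰ/ (retroflex), /qʰ/ (uvular).
Ejective: /pʼ/ (bilabial), /t̪ʼ/ (dental), /ʈʼ/ (retroflex), /cʼ/ (palatal), /qʼ/ (uvular).
Gaps, from front to back: dental lacks aspirated (/t̪ʰ/); palatal lacks aspirated (/cʰ/).

/t̪ʰ/, /cʰ/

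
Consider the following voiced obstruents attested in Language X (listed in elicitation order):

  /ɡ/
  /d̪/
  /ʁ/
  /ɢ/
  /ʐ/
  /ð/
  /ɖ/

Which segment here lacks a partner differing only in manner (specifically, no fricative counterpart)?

/ɡ/

Dental: /d̪/ ~ /ð/
Retroflex: /ɖ/ ~ /ʐ/
Uvular: /ɢ/ ~ /ʁ/
Velar: only /ɡ/ (stop); no fricative partner.
So /ɡ/ is the unpaired segment.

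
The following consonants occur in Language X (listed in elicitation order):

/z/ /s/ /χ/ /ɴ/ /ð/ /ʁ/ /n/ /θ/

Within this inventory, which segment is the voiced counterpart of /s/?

/s/ is a voiceless alveolar fricative.
The voiced counterpart is a voiced alveolar fricative — in this inventory, /z/.

/z/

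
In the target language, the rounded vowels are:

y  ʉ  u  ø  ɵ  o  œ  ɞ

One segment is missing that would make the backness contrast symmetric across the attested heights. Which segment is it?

high: front /y/, central /ʉ/, back /u/.
high-mid: front /ø/, central /ɵ/, back /o/.
low-mid: front /œ/, central /ɞ/, back —.
The low-mid row has no back member, so the gap is the low-mid back rounded vowel /ɔ/.

/ɔ/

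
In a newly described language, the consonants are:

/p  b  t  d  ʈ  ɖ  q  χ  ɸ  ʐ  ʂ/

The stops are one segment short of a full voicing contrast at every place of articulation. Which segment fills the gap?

/ɢ/

Voiceless: /p/ (bilabial), /t/ (alveolar), /ʈ/ (retroflex), /q/ (uvular).
Voiced: /b/ (bilabial), /d/ (alveolar), /ɖ/ (retroflex).
The uvular row has no voiced member, so the gap is the voiced uvular stop /ɢ/.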